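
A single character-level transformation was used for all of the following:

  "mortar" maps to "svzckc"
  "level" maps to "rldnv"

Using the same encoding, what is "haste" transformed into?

The shift increases by 1 at each position, starting from +6: 6, 7, 8, ….
On haste: h+6=n, a+7=h, s+8=a, t+9=c, e+10=o.

nhaco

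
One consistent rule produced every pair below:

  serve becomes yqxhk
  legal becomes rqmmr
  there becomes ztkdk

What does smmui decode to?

Shifts by position in serve: pos 0: s→y (+6), pos 1: e→q (+12), pos 2: r→x (+6), pos 3: v→h (+12) — repeating every 2. A repeating key of period 2 is used — shifts +6, +12 over and over.
Undoing it on smmui: s−6=m, m−12=a, m−6=g, u−12=i, i−6=c.

magic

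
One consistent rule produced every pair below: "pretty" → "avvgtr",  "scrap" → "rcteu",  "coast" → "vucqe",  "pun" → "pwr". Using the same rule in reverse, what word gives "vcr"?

The output letters match the input read backwards, each shifted +2: pretty reversed is ytterp. The word is reversed, then every letter is shifted forward by 2.
Undoing it on vcr: shift back: v−2=t, c−2=a, r−2=p → tap; then reverse → pat.

pat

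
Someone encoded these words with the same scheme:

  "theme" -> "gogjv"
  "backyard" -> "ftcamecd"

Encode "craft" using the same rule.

vhcte

The output letters match the input read backwards, each shifted +2: theme reversed is emeht. Read the word backwards and shift each letter +2.
Applying it to craft: reverse → tfarc; then shift: t+2=v, f+2=h, a+2=c, r+2=t, c+2=e.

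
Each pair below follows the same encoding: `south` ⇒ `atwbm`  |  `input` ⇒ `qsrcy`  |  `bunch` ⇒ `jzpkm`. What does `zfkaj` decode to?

Shifts by position in south: pos 0: s→a (+8), pos 1: o→t (+5), pos 2: u→w (+2), pos 3: t→b (+8), pos 4: h→m (+5) — repeating every 3. It's a Vigenère-style cipher with numeric key [8,5,2]: position i shifts by key[i mod 3].
Reversing it on zfkaj: z−8=r, f−5=a, k−2=i, a−8=s, j−5=e.

raise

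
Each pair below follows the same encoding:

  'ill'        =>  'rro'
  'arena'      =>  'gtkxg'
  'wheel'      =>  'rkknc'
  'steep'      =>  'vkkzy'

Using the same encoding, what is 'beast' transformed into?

Read the word backwards and shift each letter +6.
For beast: reverse → tsaeb; then shift: t+6=z, s+6=y, a+6=g, e+6=k, b+6=h.

zygkh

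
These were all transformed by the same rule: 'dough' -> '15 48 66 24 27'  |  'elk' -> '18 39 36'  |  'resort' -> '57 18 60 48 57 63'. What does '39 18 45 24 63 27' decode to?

length

d(#4)→15 and o(#15)→48: differences scale by 3, so n = 3·pos + 3. The formula is n = 3×(alphabet index, a=1) + 3.
Undoing it on 39 18 45 24 63 27: 39→(39−3)÷3=12=l, 18→(18−3)÷3=5=e, 45→(45−3)÷3=14=n, 24→(24−3)÷3=7=g, 63→(63−3)÷3=20=t, 27→(27−3)÷3=8=h.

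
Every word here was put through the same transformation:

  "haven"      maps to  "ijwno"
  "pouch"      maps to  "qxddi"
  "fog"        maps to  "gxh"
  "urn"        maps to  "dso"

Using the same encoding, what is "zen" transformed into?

Vowels shift forward by 9 and consonants shift forward by 1.
Applying it to zen: z(cons)+1=a, e(vowel)+9=n, n(cons)+1=o.

ano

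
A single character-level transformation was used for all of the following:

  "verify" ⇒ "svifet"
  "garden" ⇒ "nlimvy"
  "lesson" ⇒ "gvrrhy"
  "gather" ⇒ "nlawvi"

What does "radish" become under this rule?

ilmfrw

v(21)→s(18) and e(4)→v(21) fit y≡9x+11 (mod 26); the inverse of 9 mod 26 is 3. This is an affine cipher: with a=0,…,z=25, each position x becomes (9x+11) mod 26.
For radish: r(17)→9·17+11≡8=i; a(0)→9·0+11≡11=l; d(3)→9·3+11≡12=m; i(8)→9·8+11≡5=f; s(18)→9·18+11≡17=r; h(7)→9·7+11≡22=w (all mod 26).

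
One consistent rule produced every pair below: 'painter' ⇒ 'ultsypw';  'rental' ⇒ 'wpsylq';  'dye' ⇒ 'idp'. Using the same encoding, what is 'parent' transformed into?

The shift depends on letter class: consonant p→u is +5, but vowel a→l is +11. Vowels shift forward by 11 and consonants shift forward by 5.
On parent: p(cons)+5=u, a(vowel)+11=l, r(cons)+5=w, e(vowel)+11=p, n(cons)+5=s, t(cons)+5=y.

ulwpsy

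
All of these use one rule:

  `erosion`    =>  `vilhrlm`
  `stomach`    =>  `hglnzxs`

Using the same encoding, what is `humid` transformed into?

Each pair mirrors across the alphabet (e↔v, r↔i, o↔l): positions sum to 25. Each letter is replaced by its mirror in the alphabet: a↔z, b↔y, c↔x, and so on (the Atbash cipher).
Applying it to humid: h↔s, u↔f, m↔n, i↔r, d↔w.

sfnrw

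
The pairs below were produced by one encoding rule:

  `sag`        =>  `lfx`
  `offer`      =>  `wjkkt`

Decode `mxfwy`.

trash

The output letters match the input read backwards, each shifted +5: sag reversed is gas. The word is reversed, then every letter is shifted forward by 5.
Undoing it on mxfwy: shift back: m−5=h, x−5=s, f−5=a, w−5=r, y−5=t → hsart; then reverse → trash.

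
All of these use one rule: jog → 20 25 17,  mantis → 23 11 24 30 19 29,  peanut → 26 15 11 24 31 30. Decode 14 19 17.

j is letter #10 and maps to 20: an offset of 10. Each letter is replaced by its alphabet position (a=1..z=26) + 10.
Reversing it on 14 19 17: 14→(14−10)÷1=4=d, 19→(19−10)÷1=9=i, 17→(17−10)÷1=7=g.

dig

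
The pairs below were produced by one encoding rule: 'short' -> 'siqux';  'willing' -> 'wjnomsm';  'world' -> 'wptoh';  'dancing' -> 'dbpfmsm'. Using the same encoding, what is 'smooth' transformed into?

snqrxm

In short: s→s is +0, h→i is +1, o→q is +2, r→u is +3 — the shift increases by 1 each position. Each letter shifts forward by its position index (0, 1, 2, …) — the shift grows by one for each successive letter.
On smooth: s+0=s, m+1=n, o+2=q, o+3=r, t+4=x, h+5=m.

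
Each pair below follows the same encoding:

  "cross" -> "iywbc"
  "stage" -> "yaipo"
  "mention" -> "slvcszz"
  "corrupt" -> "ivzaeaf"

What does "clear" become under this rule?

The shift increases by 1 at each position, starting from +6: 6, 7, 8, ….
Applying it to clear: c+6=i, l+7=s, e+8=m, a+9=j, r+10=b.

ismjb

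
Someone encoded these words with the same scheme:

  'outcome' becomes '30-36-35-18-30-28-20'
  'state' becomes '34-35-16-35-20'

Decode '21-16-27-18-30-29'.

o is letter #15 and maps to 30: an offset of 15. Each letter is replaced by its alphabet position (a=1..z=26) + 15.
Decoding 21-16-27-18-30-29: 21→(21−15)÷1=6=f, 16→(16−15)÷1=1=a, 27→(27−15)÷1=12=l, 18→(18−15)÷1=3=c, 30→(30−15)÷1=15=o, 29→(29−15)÷1=14=n.

falcon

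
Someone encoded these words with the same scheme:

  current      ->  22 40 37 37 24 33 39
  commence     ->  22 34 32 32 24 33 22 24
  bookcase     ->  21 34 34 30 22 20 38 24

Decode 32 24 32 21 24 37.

c is letter #3 and maps to 22: an offset of 19. Each letter is replaced by its alphabet position (a=1..z=26) + 19.
Reversing it on 32 24 32 21 24 37: 32→(32−19)÷1=13=m, 24→(24−19)÷1=5=e, 32→(32−19)÷1=13=m, 21→(21−19)÷1=2=b, 24→(24−19)÷1=5=e, 37→(37−19)÷1=18=r.

member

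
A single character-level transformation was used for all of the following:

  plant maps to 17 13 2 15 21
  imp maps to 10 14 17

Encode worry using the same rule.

24 16 19 19 26

p is letter #16 and maps to 17: an offset of 1. The number is (letter's place in the alphabet, a=1) + 1.
Applying it to worry: w=23→24, o=15→16, r=18→19, r=18→19, y=25→26.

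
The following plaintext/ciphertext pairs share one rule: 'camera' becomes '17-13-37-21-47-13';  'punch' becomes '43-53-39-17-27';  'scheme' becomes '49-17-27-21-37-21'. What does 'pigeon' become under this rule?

43-29-25-21-41-39

c(#3)→17 and a(#1)→13: differences scale by 2, so n = 2·pos + 11. With a=1..z=26, the number is 2·pos + 11.
Applying it to pigeon: p=16→43, i=9→29, g=7→25, e=5→21, o=15→41, n=14→39.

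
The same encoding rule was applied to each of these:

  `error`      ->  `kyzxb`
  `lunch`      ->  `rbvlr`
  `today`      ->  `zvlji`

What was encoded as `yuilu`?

In error: e→k is +6, r→y is +7, r→z is +8, o→x is +9 — the shift increases by 1 each position. Each letter shifts forward by (position + 6), i.e. 6, 7, 8, … — the shift grows by one for each successive letter.
Reversing it on yuilu: y−6=s, u−7=n, i−8=a, l−9=c, u−10=k.

snack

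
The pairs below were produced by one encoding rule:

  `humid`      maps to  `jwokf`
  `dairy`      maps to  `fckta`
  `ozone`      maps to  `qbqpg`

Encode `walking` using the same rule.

ycnmkpi

Compare letters: h→j is +2, u→w is +2, m→o is +2 — a constant shift. This is a Caesar cipher with shift 2.
For walking: w+2=y, a+2=c, l+2=n, k+2=m, i+2=k, n+2=p, g+2=i.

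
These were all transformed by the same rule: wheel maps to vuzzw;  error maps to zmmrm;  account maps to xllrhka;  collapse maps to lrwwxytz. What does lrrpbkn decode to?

cooking

w(22)→v(21) and h(7)→u(20) fit y≡7x+23 (mod 26); the inverse of 7 mod 26 is 15. Treating letters as 0–25, the rule is x ↦ 7x + 23 (mod 26).
Reversing it on lrrpbkn: l(11)→15·(11−23)≡2=c; r(17)→15·(17−23)≡14=o; r(17)→15·(17−23)≡14=o; p(15)→15·(15−23)≡10=k; b(1)→15·(1−23)≡8=i; k(10)→15·(10−23)≡13=n; n(13)→15·(13−23)≡6=g (all mod 26).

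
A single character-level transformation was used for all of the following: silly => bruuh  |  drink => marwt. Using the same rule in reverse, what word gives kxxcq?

booth

Compare letters: s→b is +9, i→r is +9, l→u is +9 — a constant shift. Each letter is shifted forward by 9 in the alphabet (a Caesar shift of +9).
Undoing it on kxxcq: k−9=b, x−9=o, x−9=o, c−9=t, q−9=h.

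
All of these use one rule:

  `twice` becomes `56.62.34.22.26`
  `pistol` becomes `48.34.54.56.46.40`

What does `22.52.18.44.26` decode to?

crane

t(#20)→56 and w(#23)→62: differences scale by 2, so n = 2·pos + 16. Each letter becomes 2×(its alphabet position, a=1..z=26) + 16.
Reversing it on 22.52.18.44.26: 22→(22−16)÷2=3=c, 52→(52−16)÷2=18=r, 18→(18−16)÷2=1=a, 44→(44−16)÷2=14=n, 26→(26−16)÷2=5=e.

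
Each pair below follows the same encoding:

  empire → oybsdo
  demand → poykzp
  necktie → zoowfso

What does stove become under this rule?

The rule splits by letter class: vowels +10, consonants +12.
For stove: s(cons)+12=e, t(cons)+12=f, o(vowel)+10=y, v(cons)+12=h, e(vowel)+10=o.

efyho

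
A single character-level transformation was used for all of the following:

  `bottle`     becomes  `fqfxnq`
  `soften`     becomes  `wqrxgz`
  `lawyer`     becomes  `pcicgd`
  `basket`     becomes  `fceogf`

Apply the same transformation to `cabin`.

gcnmp

The shifts repeat in a cycle of length 3: positions 0,1,… shift by +4, +2, +12, then the pattern repeats.
For cabin: c+4=g, a+2=c, b+12=n, i+4=m, n+2=p.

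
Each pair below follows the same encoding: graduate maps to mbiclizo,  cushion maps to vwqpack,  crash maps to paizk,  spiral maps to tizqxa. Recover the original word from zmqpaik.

The output letters match the input read backwards, each shifted +8: graduate reversed is etaudarg. The word is reversed, then every letter is shifted forward by 8.
Reversing it on zmqpaik: shift back: z−8=r, m−8=e, q−8=i, p−8=h, a−8=s, i−8=a, k−8=c → reihsac; then reverse → cashier.

cashier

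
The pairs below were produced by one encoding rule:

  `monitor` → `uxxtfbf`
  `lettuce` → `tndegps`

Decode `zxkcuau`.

roaring

In monitor: m→u is +8, o→x is +9, n→x is +10, i→t is +11 — the shift increases by 1 each position. The shift increases by 1 at each position, starting from +8: 8, 9, 10, ….
Reversing it on zxkcuau: z−8=r, x−9=o, k−10=a, c−11=r, u−12=i, a−13=n, u−14=g.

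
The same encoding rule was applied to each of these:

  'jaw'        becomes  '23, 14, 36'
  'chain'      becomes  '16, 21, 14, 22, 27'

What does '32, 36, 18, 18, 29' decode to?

sweep

The number is (letter's place in the alphabet, a=1) + 13.
Undoing it on 32, 36, 18, 18, 29: 32→(32−13)÷1=19=s, 36→(36−13)÷1=23=w, 18→(18−13)÷1=5=e, 18→(18−13)÷1=5=e, 29→(29−13)÷1=16=p.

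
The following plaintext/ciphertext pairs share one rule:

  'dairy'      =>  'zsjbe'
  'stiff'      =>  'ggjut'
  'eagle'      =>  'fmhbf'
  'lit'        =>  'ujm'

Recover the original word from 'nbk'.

jam

The word is reversed, then every letter is shifted forward by 1.
Undoing it on nbk: shift back: n−1=m, b−1=a, k−1=j → maj; then reverse → jam.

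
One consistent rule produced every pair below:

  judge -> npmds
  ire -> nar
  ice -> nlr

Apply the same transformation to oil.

urx

The output letters match the input read backwards, each shifted +9: judge reversed is egduj. Two steps: reverse the string, then apply a Caesar shift of +9.
Applying it to oil: reverse → lio; then shift: l+9=u, i+9=r, o+9=x.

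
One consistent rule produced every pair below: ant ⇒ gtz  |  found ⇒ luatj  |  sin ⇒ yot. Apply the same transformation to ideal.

This is a Caesar cipher with shift 6.
Applying it to ideal: i+6=o, d+6=j, e+6=k, a+6=g, l+6=r.

ojkgr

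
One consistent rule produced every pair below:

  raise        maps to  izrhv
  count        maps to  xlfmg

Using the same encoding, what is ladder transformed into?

Letters are reflected about the middle of the alphabet (position → 25−position): Atbash.
Applying it to ladder: l↔o, a↔z, d↔w, d↔w, e↔v, r↔i.

ozwwvi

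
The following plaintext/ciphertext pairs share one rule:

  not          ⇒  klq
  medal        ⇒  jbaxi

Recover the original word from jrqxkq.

mutant

It's a constant shift of +23 (ROT23).
Decoding jrqxkq: j−23=m, r−23=u, q−23=t, x−23=a, k−23=n, q−23=t.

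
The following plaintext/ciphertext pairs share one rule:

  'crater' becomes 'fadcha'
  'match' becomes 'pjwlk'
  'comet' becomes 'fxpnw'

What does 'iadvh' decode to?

Shifts by position in crater: pos 0: c→f (+3), pos 1: r→a (+9), pos 2: a→d (+3), pos 3: t→c (+9) — repeating every 2. A repeating key of period 2 is used — shifts +3, +9 over and over.
Reversing it on iadvh: i−3=f, a−9=r, d−3=a, v−9=m, h−3=e.

frame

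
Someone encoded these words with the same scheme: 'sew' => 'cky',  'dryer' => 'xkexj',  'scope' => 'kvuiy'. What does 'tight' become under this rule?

znmoz

The output letters match the input read backwards, each shifted +6: sew reversed is wes. Read the word backwards and shift each letter +6.
Applying it to tight: reverse → thgit; then shift: t+6=z, h+6=n, g+6=m, i+6=o, t+6=z.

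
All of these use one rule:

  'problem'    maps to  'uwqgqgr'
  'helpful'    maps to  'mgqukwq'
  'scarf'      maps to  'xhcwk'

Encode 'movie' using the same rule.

rqakg

The rule splits by letter class: vowels +2, consonants +5.
For movie: m(cons)+5=r, o(vowel)+2=q, v(cons)+5=a, i(vowel)+2=k, e(vowel)+2=g.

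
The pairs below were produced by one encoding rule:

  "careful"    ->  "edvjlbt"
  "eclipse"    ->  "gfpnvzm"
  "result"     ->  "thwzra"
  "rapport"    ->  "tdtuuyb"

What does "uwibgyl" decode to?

In careful: c→e is +2, a→d is +3, r→v is +4, e→j is +5 — the shift increases by 1 each position. Letter i (0-indexed) is shifted by i+2, so successive shifts are 2, 3, 4, ….
Undoing it on uwibgyl: u−2=s, w−3=t, i−4=e, b−5=w, g−6=a, y−7=r, l−8=d.

steward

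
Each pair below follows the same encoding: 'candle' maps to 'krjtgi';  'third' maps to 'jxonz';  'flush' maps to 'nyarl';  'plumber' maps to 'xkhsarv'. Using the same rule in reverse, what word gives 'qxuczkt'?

The output letters match the input read backwards, each shifted +6: candle reversed is eldnac. Read the word backwards and shift each letter +6.
Decoding qxuczkt: shift back: q−6=k, x−6=r, u−6=o, c−6=w, z−6=t, k−6=e, t−6=n → krowten; then reverse → network.

network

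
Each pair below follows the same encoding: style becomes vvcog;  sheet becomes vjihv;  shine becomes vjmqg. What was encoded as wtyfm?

Shifts by position in style: pos 0: s→v (+3), pos 1: t→v (+2), pos 2: y→c (+4), pos 3: l→o (+3), pos 4: e→g (+2) — repeating every 3. The shifts repeat in a cycle of length 3: positions 0,1,… shift by +3, +2, +4, then the pattern repeats.
Undoing it on wtyfm: w−3=t, t−2=r, y−4=u, f−3=c, m−2=k.

truck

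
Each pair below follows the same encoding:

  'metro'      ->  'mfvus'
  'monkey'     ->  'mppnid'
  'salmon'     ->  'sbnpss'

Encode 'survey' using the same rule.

svtyid

In metro: m→m is +0, e→f is +1, t→v is +2, r→u is +3 — the shift increases by 1 each position. Each letter shifts forward by its position index (0, 1, 2, …) — the shift grows by one for each successive letter.
Applying it to survey: s+0=s, u+1=v, r+2=t, v+3=y, e+4=i, y+5=d.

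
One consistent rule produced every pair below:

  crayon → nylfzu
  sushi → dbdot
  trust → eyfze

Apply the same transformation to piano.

It's a Vigenère-style cipher with numeric key [11,7]: position i shifts by key[i mod 2].
For piano: p+11=a, i+7=p, a+11=l, n+7=u, o+11=z.

apluz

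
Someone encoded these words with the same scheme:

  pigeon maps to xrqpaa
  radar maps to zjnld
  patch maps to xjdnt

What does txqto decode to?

logic

In pigeon: p→x is +8, i→r is +9, g→q is +10, e→p is +11 — the shift increases by 1 each position. Each letter shifts forward by (position + 8), i.e. 8, 9, 10, … — the shift grows by one for each successive letter.
Decoding txqto: t−8=l, x−9=o, q−10=g, t−11=i, o−12=c.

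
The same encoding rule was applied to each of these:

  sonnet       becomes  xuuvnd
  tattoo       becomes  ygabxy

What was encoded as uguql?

The shift increases by 1 at each position, starting from +5: 5, 6, 7, ….
Undoing it on uguql: u−5=p, g−6=a, u−7=n, q−8=i, l−9=c.

panic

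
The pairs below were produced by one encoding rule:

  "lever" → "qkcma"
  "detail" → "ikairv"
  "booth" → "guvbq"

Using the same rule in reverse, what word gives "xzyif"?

straw

In lever: l→q is +5, e→k is +6, v→c is +7, e→m is +8 — the shift increases by 1 each position. Letter i (0-indexed) is shifted by i+5, so successive shifts are 5, 6, 7, ….
Undoing it on xzyif: x−5=s, z−6=t, y−7=r, i−8=a, f−9=w.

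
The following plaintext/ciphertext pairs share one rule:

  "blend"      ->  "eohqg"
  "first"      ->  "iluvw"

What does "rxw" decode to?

out

Compare letters: b→e is +3, l→o is +3, e→h is +3 — a constant shift. This is a Caesar cipher with shift 3.
Undoing it on rxw: r−3=o, x−3=u, w−3=t.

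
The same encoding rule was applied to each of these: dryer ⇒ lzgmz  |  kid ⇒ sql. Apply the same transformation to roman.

Every letter moves 8 places later in the alphabet, wrapping around z→a.
Applying it to roman: r+8=z, o+8=w, m+8=u, a+8=i, n+8=v.

zwuiv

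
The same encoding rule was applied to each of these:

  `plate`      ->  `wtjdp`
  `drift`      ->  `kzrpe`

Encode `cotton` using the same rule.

jwcdzz

Letter i (0-indexed) is shifted by i+7, so successive shifts are 7, 8, 9, ….
For cotton: c+7=j, o+8=w, t+9=c, t+10=d, o+11=z, n+12=z.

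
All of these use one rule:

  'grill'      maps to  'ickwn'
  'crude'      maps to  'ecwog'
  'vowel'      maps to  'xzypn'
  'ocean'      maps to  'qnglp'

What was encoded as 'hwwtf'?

Shifts by position in grill: pos 0: g→i (+2), pos 1: r→c (+11), pos 2: i→k (+2), pos 3: l→w (+11) — repeating every 2. A repeating key of period 2 is used — shifts +2, +11 over and over.
Undoing it on hwwtf: h−2=f, w−11=l, w−2=u, t−11=i, f−2=d.

fluid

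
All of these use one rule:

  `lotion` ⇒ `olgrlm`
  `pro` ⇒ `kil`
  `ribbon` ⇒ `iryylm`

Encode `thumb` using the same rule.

gsfny

Each pair mirrors across the alphabet (l↔o, o↔l, t↔g): positions sum to 25. Letters are reflected about the middle of the alphabet (position → 25−position): Atbash.
On thumb: t↔g, h↔s, u↔f, m↔n, b↔y.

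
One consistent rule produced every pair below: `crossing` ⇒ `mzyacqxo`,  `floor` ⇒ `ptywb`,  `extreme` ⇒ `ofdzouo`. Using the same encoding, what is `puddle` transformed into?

A repeating key of period 2 is used — shifts +10, +8 over and over.
On puddle: p+10=z, u+8=c, d+10=n, d+8=l, l+10=v, e+8=m.

zcnlvm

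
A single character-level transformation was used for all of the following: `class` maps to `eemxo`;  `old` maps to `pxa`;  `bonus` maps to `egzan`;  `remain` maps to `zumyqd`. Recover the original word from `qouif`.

twice

The output letters match the input read backwards, each shifted +12: class reversed is ssalc. Read the word backwards and shift each letter +12.
Reversing it on qouif: shift back: q−12=e, o−12=c, u−12=i, i−12=w, f−12=t → eciwt; then reverse → twice.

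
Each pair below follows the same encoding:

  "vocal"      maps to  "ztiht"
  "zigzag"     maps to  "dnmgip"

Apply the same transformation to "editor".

In vocal: v→z is +4, o→t is +5, c→i is +6, a→h is +7 — the shift increases by 1 each position. Each letter shifts forward by (position + 4), i.e. 4, 5, 6, … — the shift grows by one for each successive letter.
Applying it to editor: e+4=i, d+5=i, i+6=o, t+7=a, o+8=w, r+9=a.

iioawa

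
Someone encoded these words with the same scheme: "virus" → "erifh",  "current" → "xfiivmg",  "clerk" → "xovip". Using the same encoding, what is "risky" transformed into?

Letters are reflected about the middle of the alphabet (position → 25−position): Atbash.
On risky: r↔i, i↔r, s↔h, k↔p, y↔b.

irhpb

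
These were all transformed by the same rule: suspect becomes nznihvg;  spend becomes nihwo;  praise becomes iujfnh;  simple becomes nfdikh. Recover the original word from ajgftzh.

fatigue

s(18)→n(13) and u(20)→z(25) fit y≡19x+9 (mod 26); the inverse of 19 mod 26 is 11. Each letter's alphabet position (a=0..z=25) is mapped through 19·x+9 mod 26 — an affine cipher.
Undoing it on ajgftzh: a(0)→11·(0−9)≡5=f; j(9)→11·(9−9)≡0=a; g(6)→11·(6−9)≡19=t; f(5)→11·(5−9)≡8=i; t(19)→11·(19−9)≡6=g; z(25)→11·(25−9)≡20=u; h(7)→11·(7−9)≡4=e (all mod 26).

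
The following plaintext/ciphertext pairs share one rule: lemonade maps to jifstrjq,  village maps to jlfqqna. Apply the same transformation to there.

Read the word backwards and shift each letter +5.
On there: reverse → ereht; then shift: e+5=j, r+5=w, e+5=j, h+5=m, t+5=y.

jwjmy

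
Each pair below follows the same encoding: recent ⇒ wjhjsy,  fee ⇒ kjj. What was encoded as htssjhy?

Compare letters: r→w is +5, e→j is +5, c→h is +5 — a constant shift. It's a constant shift of +5 (ROT5).
Undoing it on htssjhy: h−5=c, t−5=o, s−5=n, s−5=n, j−5=e, h−5=c, y−5=t.

connect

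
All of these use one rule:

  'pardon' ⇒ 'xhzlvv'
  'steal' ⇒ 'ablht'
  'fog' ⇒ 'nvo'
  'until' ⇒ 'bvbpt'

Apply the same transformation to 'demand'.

The shift depends on letter class: consonant p→x is +8, but vowel a→h is +7. Vowels shift forward by 7 and consonants shift forward by 8.
For demand: d(cons)+8=l, e(vowel)+7=l, m(cons)+8=u, a(vowel)+7=h, n(cons)+8=v, d(cons)+8=l.

lluhvl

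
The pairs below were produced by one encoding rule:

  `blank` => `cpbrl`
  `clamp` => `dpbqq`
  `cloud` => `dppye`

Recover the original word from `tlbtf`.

The shifts repeat in a cycle of length 2: positions 0,1,… shift by +1, +4, then the pattern repeats.
Decoding tlbtf: t−1=s, l−4=h, b−1=a, t−4=p, f−1=e.

shape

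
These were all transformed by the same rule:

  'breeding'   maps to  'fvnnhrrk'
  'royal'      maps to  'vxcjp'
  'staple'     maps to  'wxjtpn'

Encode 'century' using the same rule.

gnrxdvc

Two shifts are in play — +9 for a/e/i/o/u, +4 for every other letter.
Applying it to century: c(cons)+4=g, e(vowel)+9=n, n(cons)+4=r, t(cons)+4=x, u(vowel)+9=d, r(cons)+4=v, y(cons)+4=c.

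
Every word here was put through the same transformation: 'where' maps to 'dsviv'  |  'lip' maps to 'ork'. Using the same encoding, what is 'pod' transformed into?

Each pair mirrors across the alphabet (w↔d, h↔s, e↔v): positions sum to 25. Each letter is replaced by its mirror in the alphabet: a↔z, b↔y, c↔x, and so on (the Atbash cipher).
For pod: p↔k, o↔l, d↔w.

klw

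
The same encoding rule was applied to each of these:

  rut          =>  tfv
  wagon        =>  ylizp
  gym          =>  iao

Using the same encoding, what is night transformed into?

The shift depends on letter class: consonant r→t is +2, but vowel u→f is +11. Two shifts are in play — +11 for a/e/i/o/u, +2 for every other letter.
For night: n(cons)+2=p, i(vowel)+11=t, g(cons)+2=i, h(cons)+2=j, t(cons)+2=v.

ptijv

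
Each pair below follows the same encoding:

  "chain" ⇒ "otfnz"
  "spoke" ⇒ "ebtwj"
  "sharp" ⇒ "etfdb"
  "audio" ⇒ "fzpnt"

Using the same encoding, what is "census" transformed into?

ojzeze

The shift depends on letter class: consonant c→o is +12, but vowel a→f is +5. The rule splits by letter class: vowels +5, consonants +12.
Applying it to census: c(cons)+12=o, e(vowel)+5=j, n(cons)+12=z, s(cons)+12=e, u(vowel)+5=z, s(cons)+12=e.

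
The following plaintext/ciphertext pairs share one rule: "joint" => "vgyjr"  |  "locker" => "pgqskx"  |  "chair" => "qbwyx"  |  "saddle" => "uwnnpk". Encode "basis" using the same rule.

twuyu

j(9)→v(21) and o(14)→g(6) fit y≡23x+22 (mod 26); the inverse of 23 mod 26 is 17. Each letter's alphabet position (a=0..z=25) is mapped through 23·x+22 mod 26 — an affine cipher.
For basis: b(1)→23·1+22≡19=t; a(0)→23·0+22≡22=w; s(18)→23·18+22≡20=u; i(8)→23·8+22≡24=y; s(18)→23·18+22≡20=u (all mod 26).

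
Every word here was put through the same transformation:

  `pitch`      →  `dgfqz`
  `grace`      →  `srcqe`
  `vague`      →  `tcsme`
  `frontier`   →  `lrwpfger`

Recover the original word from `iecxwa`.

meadow

p(15)→d(3) and i(8)→g(6) fit y≡7x+2 (mod 26); the inverse of 7 mod 26 is 15. Treating letters as 0–25, the rule is x ↦ 7x + 2 (mod 26).
Undoing it on iecxwa: i(8)→15·(8−2)≡12=m; e(4)→15·(4−2)≡4=e; c(2)→15·(2−2)≡0=a; x(23)→15·(23−2)≡3=d; w(22)→15·(22−2)≡14=o; a(0)→15·(0−2)≡22=w (all mod 26).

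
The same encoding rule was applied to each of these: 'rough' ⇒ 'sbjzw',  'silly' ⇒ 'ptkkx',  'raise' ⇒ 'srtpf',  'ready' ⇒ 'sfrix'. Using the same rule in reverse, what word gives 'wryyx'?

happy

Each letter's alphabet position (a=0..z=25) is mapped through 23·x+17 mod 26 — an affine cipher.
Decoding wryyx: w(22)→17·(22−17)≡7=h; r(17)→17·(17−17)≡0=a; y(24)→17·(24−17)≡15=p; y(24)→17·(24−17)≡15=p; x(23)→17·(23−17)≡24=y (all mod 26).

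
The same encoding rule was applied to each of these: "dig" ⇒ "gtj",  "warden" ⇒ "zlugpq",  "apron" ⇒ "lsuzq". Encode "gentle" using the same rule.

jpqwop

The shift depends on letter class: consonant d→g is +3, but vowel i→t is +11. The rule splits by letter class: vowels +11, consonants +3.
On gentle: g(cons)+3=j, e(vowel)+11=p, n(cons)+3=q, t(cons)+3=w, l(cons)+3=o, e(vowel)+11=p.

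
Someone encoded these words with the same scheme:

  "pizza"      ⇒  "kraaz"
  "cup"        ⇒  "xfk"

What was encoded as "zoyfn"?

album

Letters are reflected about the middle of the alphabet (position → 25−position): Atbash.
Reversing it on zoyfn: z↔a, o↔l, y↔b, f↔u, n↔m.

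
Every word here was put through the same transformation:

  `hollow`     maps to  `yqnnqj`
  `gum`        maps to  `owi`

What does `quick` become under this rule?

Two steps: reverse the string, then apply a Caesar shift of +2.
Applying it to quick: reverse → kciuq; then shift: k+2=m, c+2=e, i+2=k, u+2=w, q+2=s.

mekws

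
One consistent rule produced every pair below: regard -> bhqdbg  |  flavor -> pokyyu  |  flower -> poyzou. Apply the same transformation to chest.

mkovd

The shifts repeat in a cycle of length 2: positions 0,1,… shift by +10, +3, then the pattern repeats.
For chest: c+10=m, h+3=k, e+10=o, s+3=v, t+10=d.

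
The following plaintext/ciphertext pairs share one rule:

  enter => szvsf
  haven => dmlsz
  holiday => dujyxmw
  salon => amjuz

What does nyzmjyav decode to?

finalist

e(4)→s(18) and n(13)→z(25) fit y≡21x+12 (mod 26); the inverse of 21 mod 26 is 5. Treating letters as 0–25, the rule is x ↦ 21x + 12 (mod 26).
Undoing it on nyzmjyav: n(13)→5·(13−12)≡5=f; y(24)→5·(24−12)≡8=i; z(25)→5·(25−12)≡13=n; m(12)→5·(12−12)≡0=a; j(9)→5·(9−12)≡11=l; y(24)→5·(24−12)≡8=i; a(0)→5·(0−12)≡18=s; v(21)→5·(21−12)≡19=t (all mod 26).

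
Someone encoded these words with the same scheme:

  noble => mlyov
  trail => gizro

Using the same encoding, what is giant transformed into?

Each pair mirrors across the alphabet (n↔m, o↔l, b↔y): positions sum to 25. Each letter is replaced by its mirror in the alphabet: a↔z, b↔y, c↔x, and so on (the Atbash cipher).
For giant: g↔t, i↔r, a↔z, n↔m, t↔g.

trzmg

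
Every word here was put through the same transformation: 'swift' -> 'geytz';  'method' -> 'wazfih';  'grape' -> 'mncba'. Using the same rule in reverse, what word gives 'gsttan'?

suffer

s(18)→g(6) and w(22)→e(4) fit y≡19x+2 (mod 26); the inverse of 19 mod 26 is 11. Treating letters as 0–25, the rule is x ↦ 19x + 2 (mod 26).
Decoding gsttan: g(6)→11·(6−2)≡18=s; s(18)→11·(18−2)≡20=u; t(19)→11·(19−2)≡5=f; t(19)→11·(19−2)≡5=f; a(0)→11·(0−2)≡4=e; n(13)→11·(13−2)≡17=r (all mod 26).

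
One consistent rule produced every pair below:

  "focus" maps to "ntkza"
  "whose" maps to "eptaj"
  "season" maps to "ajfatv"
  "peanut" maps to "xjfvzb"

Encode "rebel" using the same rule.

zjjjt

Vowels shift forward by 5 and consonants shift forward by 8.
Applying it to rebel: r(cons)+8=z, e(vowel)+5=j, b(cons)+8=j, e(vowel)+5=j, l(cons)+8=t.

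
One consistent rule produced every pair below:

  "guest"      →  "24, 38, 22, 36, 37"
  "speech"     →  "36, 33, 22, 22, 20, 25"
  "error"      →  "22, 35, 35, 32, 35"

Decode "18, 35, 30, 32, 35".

armor

Letters become their 1-based position plus 17 (so a→18, b→19, …).
Reversing it on 18, 35, 30, 32, 35: 18→(18−17)÷1=1=a, 35→(35−17)÷1=18=r, 30→(30−17)÷1=13=m, 32→(32−17)÷1=15=o, 35→(35−17)÷1=18=r.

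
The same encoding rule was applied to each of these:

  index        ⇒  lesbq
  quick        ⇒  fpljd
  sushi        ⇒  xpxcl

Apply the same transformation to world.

Treating letters as 0–25, the rule is x ↦ 9x + 17 (mod 26).
Applying it to world: w(22)→9·22+17≡7=h; o(14)→9·14+17≡13=n; r(17)→9·17+17≡14=o; l(11)→9·11+17≡12=m; d(3)→9·3+17≡18=s (all mod 26).

hnoms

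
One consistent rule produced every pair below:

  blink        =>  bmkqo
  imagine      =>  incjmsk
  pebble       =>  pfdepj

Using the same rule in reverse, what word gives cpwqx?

count

In blink: b→b is +0, l→m is +1, i→k is +2, n→q is +3 — the shift increases by 1 each position. Each letter shifts forward by its position index (0, 1, 2, …) — the shift grows by one for each successive letter.
Reversing it on cpwqx: c−0=c, p−1=o, w−2=u, q−3=n, x−4=t.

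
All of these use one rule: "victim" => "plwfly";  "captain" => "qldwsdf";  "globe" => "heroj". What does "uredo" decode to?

The output letters match the input read backwards, each shifted +3: victim reversed is mitciv. Read the word backwards and shift each letter +3.
Decoding uredo: shift back: u−3=r, r−3=o, e−3=b, d−3=a, o−3=l → robal; then reverse → labor.

labor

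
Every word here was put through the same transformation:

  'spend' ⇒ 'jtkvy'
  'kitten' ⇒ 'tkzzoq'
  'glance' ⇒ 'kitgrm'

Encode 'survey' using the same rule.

The output letters match the input read backwards, each shifted +6: spend reversed is dneps. Read the word backwards and shift each letter +6.
Applying it to survey: reverse → yevrus; then shift: y+6=e, e+6=k, v+6=b, r+6=x, u+6=a, s+6=y.

ekbxay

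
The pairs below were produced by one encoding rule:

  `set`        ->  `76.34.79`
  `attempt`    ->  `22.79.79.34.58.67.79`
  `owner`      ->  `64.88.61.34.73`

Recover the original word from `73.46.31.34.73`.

rider

s(#19)→76 and e(#5)→34: differences scale by 3, so n = 3·pos + 19. The formula is n = 3×(alphabet index, a=1) + 19.
Decoding 73.46.31.34.73: 73→(73−19)÷3=18=r, 46→(46−19)÷3=9=i, 31→(31−19)÷3=4=d, 34→(34−19)÷3=5=e, 73→(73−19)÷3=18=r.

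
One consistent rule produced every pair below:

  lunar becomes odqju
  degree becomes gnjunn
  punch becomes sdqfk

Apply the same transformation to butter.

The shift depends on letter class: consonant l→o is +3, but vowel u→d is +9. Vowels shift forward by 9 and consonants shift forward by 3.
On butter: b(cons)+3=e, u(vowel)+9=d, t(cons)+3=w, t(cons)+3=w, e(vowel)+9=n, r(cons)+3=u.

edwwnu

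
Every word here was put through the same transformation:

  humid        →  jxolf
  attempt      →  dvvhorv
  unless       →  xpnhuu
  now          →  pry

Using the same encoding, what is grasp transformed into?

Two shifts are in play — +3 for a/e/i/o/u, +2 for every other letter.
For grasp: g(cons)+2=i, r(cons)+2=t, a(vowel)+3=d, s(cons)+2=u, p(cons)+2=r.

itdur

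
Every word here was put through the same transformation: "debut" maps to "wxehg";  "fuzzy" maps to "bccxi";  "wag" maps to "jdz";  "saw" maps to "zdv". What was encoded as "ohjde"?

The output letters match the input read backwards, each shifted +3: debut reversed is tubed. Two steps: reverse the string, then apply a Caesar shift of +3.
Undoing it on ohjde: shift back: o−3=l, h−3=e, j−3=g, d−3=a, e−3=b → legab; then reverse → bagel.

bagel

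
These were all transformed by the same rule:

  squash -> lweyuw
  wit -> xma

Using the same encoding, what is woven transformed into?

rizsa

The word is reversed, then every letter is shifted forward by 4.
Applying it to woven: reverse → nevow; then shift: n+4=r, e+4=i, v+4=z, o+4=s, w+4=a.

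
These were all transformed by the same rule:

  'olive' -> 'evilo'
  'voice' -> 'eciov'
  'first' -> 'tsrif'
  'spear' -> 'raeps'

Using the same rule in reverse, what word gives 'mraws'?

The output letters match the input read backwards: olive reversed is evilo. The word is simply reversed.
Decoding mraws: then reverse → swarm.

swarm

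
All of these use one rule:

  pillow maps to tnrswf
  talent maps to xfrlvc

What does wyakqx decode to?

The shift increases by 1 at each position, starting from +4: 4, 5, 6, ….
Undoing it on wyakqx: w−4=s, y−5=t, a−6=u, k−7=d, q−8=i, x−9=o.

studio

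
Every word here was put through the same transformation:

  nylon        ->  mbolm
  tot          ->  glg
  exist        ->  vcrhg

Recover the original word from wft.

dug

Each pair mirrors across the alphabet (n↔m, y↔b, l↔o): positions sum to 25. Letters are reflected about the middle of the alphabet (position → 25−position): Atbash.
Decoding wft: w↔d, f↔u, t↔g.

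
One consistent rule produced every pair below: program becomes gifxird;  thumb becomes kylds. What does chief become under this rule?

tyzvw

Compare letters: p→g is +17, r→i is +17, o→f is +17 — a constant shift. Every letter moves 17 places later in the alphabet, wrapping around z→a.
On chief: c+17=t, h+17=y, i+17=z, e+17=v, f+17=w.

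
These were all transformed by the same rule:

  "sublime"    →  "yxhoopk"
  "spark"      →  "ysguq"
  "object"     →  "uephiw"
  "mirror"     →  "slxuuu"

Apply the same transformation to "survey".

yxxykb

The shifts repeat in a cycle of length 2: positions 0,1,… shift by +6, +3, then the pattern repeats.
Applying it to survey: s+6=y, u+3=x, r+6=x, v+3=y, e+6=k, y+3=b.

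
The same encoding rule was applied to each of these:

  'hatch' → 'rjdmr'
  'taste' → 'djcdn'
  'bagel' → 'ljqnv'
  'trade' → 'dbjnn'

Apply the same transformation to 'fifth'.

prpdr

The shift depends on letter class: consonant h→r is +10, but vowel a→j is +9. The rule splits by letter class: vowels +9, consonants +10.
For fifth: f(cons)+10=p, i(vowel)+9=r, f(cons)+10=p, t(cons)+10=d, h(cons)+10=r.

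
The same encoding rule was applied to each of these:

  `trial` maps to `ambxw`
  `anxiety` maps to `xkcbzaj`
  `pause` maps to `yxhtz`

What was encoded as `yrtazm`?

poster

Each letter's alphabet position (a=0..z=25) is mapped through 7·x+23 mod 26 — an affine cipher.
Reversing it on yrtazm: y(24)→15·(24−23)≡15=p; r(17)→15·(17−23)≡14=o; t(19)→15·(19−23)≡18=s; a(0)→15·(0−23)≡19=t; z(25)→15·(25−23)≡4=e; m(12)→15·(12−23)≡17=r (all mod 26).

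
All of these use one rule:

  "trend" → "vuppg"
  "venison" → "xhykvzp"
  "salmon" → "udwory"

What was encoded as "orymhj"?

Shifts by position in trend: pos 0: t→v (+2), pos 1: r→u (+3), pos 2: e→p (+11), pos 3: n→p (+2), pos 4: d→g (+3) — repeating every 3. A repeating key of period 3 is used — shifts +2, +3, +11 over and over.
Undoing it on orymhj: o−2=m, r−3=o, y−11=n, m−2=k, h−3=e, j−11=y.

monkey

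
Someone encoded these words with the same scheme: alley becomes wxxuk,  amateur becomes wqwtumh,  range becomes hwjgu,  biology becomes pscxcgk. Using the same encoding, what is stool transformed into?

atccx

a(0)→w(22) and l(11)→x(23) fit y≡19x+22 (mod 26); the inverse of 19 mod 26 is 11. This is an affine cipher: with a=0,…,z=25, each position x becomes (19x+22) mod 26.
Applying it to stool: s(18)→19·18+22≡0=a; t(19)→19·19+22≡19=t; o(14)→19·14+22≡2=c; o(14)→19·14+22≡2=c; l(11)→19·11+22≡23=x (all mod 26).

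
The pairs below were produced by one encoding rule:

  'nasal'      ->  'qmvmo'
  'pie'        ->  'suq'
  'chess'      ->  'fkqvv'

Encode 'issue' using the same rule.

uvvgq

The shift depends on letter class: consonant n→q is +3, but vowel a→m is +12. The rule splits by letter class: vowels +12, consonants +3.
For issue: i(vowel)+12=u, s(cons)+3=v, s(cons)+3=v, u(vowel)+12=g, e(vowel)+12=q.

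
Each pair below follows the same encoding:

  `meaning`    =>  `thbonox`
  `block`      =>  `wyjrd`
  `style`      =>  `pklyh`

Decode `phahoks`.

seventh

Each letter's alphabet position (a=0..z=25) is mapped through 21·x+1 mod 26 — an affine cipher.
Reversing it on phahoks: p(15)→5·(15−1)≡18=s; h(7)→5·(7−1)≡4=e; a(0)→5·(0−1)≡21=v; h(7)→5·(7−1)≡4=e; o(14)→5·(14−1)≡13=n; k(10)→5·(10−1)≡19=t; s(18)→5·(18−1)≡7=h (all mod 26).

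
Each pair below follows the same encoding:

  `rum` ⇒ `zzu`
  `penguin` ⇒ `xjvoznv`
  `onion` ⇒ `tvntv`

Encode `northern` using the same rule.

The shift depends on letter class: consonant r→z is +8, but vowel u→z is +5. The rule splits by letter class: vowels +5, consonants +8.
On northern: n(cons)+8=v, o(vowel)+5=t, r(cons)+8=z, t(cons)+8=b, h(cons)+8=p, e(vowel)+5=j, r(cons)+8=z, n(cons)+8=v.

vtzbpjzv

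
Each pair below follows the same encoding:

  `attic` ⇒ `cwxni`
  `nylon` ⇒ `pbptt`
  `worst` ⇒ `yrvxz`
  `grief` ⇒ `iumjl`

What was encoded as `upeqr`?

In attic: a→c is +2, t→w is +3, t→x is +4, i→n is +5 — the shift increases by 1 each position. The shift increases by 1 at each position, starting from +2: 2, 3, 4, ….
Undoing it on upeqr: u−2=s, p−3=m, e−4=a, q−5=l, r−6=l.

small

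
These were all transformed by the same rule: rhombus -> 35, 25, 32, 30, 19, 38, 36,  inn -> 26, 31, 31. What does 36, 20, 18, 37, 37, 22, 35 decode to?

r is letter #18 and maps to 35: an offset of 17. Letters become their 1-based position plus 17 (so a→18, b→19, …).
Decoding 36, 20, 18, 37, 37, 22, 35: 36→(36−17)÷1=19=s, 20→(20−17)÷1=3=c, 18→(18−17)÷1=1=a, 37→(37−17)÷1=20=t, 37→(37−17)÷1=20=t, 22→(22−17)÷1=5=e, 35→(35−17)÷1=18=r.

scatter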